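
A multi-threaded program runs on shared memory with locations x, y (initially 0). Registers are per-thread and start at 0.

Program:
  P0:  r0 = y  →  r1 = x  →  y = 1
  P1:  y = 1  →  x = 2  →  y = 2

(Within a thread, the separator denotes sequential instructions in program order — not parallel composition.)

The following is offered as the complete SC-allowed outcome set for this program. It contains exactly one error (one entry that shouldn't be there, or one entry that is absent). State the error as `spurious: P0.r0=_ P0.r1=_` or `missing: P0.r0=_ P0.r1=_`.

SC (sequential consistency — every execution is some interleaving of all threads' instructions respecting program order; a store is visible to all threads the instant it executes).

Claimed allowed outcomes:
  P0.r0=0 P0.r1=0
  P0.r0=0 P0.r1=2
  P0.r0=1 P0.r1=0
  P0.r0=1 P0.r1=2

outcome vector order: (P0.r0,P0.r1)
SC (5): <0 0>; <0 2>; <1 0>; <1 2>; <2 2>
SC∖claimed = {<2 2>}

missing: P0.r0=2 P0.r1=2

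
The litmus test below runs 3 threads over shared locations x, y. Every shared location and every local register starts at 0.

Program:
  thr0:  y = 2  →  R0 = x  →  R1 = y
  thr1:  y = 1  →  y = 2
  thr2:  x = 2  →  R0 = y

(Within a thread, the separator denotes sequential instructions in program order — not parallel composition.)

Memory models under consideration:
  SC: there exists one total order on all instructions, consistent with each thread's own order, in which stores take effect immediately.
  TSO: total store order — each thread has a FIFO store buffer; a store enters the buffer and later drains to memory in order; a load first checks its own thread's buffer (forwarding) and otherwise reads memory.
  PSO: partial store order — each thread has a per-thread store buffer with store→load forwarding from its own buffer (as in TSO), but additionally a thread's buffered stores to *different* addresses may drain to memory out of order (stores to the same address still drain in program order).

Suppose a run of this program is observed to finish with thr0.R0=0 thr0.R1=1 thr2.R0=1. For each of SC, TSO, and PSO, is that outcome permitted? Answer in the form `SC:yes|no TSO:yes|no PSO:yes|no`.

outcome vector order: (thr0.R0,thr0.R1,thr2.R0)
SC: 10 outcomes — {011 012 021 022 210 211 212 220 221 222}
TSO: 12 outcomes — {010 011 012 020 021 022 210 211 212 220 221 222}
PSO: 12 outcomes — {010 011 012 020 021 022 210 211 212 220 221 222}
target 011 ∈ {SC,TSO,PSO}

SC:yes TSO:yes PSO:yes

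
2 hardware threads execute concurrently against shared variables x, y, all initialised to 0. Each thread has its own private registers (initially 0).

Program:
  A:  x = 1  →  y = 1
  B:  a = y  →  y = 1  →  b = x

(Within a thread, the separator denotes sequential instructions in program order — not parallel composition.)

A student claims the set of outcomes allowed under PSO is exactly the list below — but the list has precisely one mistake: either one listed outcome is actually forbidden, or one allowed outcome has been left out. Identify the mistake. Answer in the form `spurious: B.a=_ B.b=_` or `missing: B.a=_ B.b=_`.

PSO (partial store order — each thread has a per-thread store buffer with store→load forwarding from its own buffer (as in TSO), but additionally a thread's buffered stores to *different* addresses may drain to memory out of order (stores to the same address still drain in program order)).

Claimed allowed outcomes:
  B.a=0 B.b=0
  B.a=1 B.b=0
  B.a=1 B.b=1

missing: B.a=0 B.b=1

outcome vector order: (B.a,B.b)
PSO (4): (0,0), (0,1), (1,0), (1,1)
PSO∖claimed = {(0,1)}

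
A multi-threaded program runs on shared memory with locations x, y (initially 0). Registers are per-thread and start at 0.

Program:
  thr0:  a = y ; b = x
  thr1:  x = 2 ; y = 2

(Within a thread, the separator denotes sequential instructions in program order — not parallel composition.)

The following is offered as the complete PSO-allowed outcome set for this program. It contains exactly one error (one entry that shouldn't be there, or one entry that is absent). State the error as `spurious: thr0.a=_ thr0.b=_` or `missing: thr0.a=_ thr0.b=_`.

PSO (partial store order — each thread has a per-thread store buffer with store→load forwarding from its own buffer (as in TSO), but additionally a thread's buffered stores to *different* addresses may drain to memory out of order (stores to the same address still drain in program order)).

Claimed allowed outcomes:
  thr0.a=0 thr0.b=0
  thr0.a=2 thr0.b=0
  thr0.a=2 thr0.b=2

outcome vector order: (thr0.a,thr0.b)
under PSO → 00, 02, 20, 22
PSO∖claimed = {02}

missing: thr0.a=0 thr0.b=2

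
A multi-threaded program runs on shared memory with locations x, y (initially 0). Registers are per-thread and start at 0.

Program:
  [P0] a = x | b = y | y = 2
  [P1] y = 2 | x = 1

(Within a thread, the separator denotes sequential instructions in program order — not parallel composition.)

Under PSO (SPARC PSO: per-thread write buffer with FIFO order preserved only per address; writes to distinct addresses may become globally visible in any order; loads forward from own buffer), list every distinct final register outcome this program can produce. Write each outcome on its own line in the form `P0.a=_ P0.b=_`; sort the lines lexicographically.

P0.a=0 P0.b=0
P0.a=0 P0.b=2
P0.a=1 P0.b=0
P0.a=1 P0.b=2

outcome vector order: (P0.a,P0.b)
|PSO outcomes| = 4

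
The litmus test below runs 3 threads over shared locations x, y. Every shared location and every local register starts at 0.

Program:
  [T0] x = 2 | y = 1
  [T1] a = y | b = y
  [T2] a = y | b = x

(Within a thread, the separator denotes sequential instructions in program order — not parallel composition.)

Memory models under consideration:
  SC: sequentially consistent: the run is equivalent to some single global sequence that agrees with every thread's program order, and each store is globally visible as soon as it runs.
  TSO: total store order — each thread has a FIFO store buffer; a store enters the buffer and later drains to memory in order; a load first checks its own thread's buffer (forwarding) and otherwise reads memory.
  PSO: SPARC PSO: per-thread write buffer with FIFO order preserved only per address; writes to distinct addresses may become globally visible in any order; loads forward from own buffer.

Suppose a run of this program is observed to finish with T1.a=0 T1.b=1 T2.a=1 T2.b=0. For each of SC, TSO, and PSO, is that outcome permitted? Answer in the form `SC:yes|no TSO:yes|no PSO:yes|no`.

SC:no TSO:no PSO:yes

outcome vector order: (T1.a,T1.b,T2.a,T2.b)
SC (9): <0 0 0 0>; <0 0 0 2>; <0 0 1 2>; <0 1 0 0>; <0 1 0 2>; <0 1 1 2>; <1 1 0 0>; <1 1 0 2>; <1 1 1 2>
TSO (9): <0 0 0 0>; <0 0 0 2>; <0 0 1 2>; <0 1 0 0>; <0 1 0 2>; <0 1 1 2>; <1 1 0 0>; <1 1 0 2>; <1 1 1 2>
PSO (12): <0 0 0 0>; <0 0 0 2>; <0 0 1 0>; <0 0 1 2>; <0 1 0 0>; <0 1 0 2>; <0 1 1 0>; <0 1 1 2>; <1 1 0 0>; <1 1 0 2>; <1 1 1 0>; <1 1 1 2>
target <0 1 1 0> ∈ {PSO}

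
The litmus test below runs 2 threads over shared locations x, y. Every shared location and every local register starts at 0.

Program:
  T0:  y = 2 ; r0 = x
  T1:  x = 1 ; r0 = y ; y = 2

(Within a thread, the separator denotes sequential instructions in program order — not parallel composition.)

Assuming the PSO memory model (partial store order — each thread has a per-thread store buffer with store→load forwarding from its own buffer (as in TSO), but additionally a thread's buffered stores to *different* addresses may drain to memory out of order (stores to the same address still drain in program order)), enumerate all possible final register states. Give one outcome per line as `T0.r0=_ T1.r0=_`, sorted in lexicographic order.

T0.r0=0 T1.r0=0
T0.r0=0 T1.r0=2
T0.r0=1 T1.r0=0
T0.r0=1 T1.r0=2

outcome vector order: (T0.r0,T1.r0)
|PSO outcomes| = 4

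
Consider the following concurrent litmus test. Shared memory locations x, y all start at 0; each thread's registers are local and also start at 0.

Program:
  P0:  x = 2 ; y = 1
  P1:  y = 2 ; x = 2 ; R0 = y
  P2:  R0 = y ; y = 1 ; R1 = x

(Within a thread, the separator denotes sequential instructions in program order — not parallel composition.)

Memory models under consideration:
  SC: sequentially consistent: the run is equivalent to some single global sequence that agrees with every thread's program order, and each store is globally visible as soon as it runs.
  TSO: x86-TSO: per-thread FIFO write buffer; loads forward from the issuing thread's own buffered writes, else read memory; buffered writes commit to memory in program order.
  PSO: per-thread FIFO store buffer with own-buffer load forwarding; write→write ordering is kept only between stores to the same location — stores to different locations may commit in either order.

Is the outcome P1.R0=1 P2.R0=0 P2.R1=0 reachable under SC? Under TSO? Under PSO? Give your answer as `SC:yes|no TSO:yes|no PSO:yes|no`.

SC:yes TSO:yes PSO:yes

outcome vector order: (P1.R0,P2.R0,P2.R1)
under SC → 1/0/0 1/0/2 1/1/2 1/2/0 1/2/2 2/0/0 2/0/2 2/1/2 2/2/2
under TSO → 1/0/0 1/0/2 1/1/2 1/2/0 1/2/2 2/0/0 2/0/2 2/1/2 2/2/0 2/2/2
under PSO → 1/0/0 1/0/2 1/1/0 1/1/2 1/2/0 1/2/2 2/0/0 2/0/2 2/1/0 2/1/2 2/2/0 2/2/2
target 1/0/0 ∈ {SC,TSO,PSO}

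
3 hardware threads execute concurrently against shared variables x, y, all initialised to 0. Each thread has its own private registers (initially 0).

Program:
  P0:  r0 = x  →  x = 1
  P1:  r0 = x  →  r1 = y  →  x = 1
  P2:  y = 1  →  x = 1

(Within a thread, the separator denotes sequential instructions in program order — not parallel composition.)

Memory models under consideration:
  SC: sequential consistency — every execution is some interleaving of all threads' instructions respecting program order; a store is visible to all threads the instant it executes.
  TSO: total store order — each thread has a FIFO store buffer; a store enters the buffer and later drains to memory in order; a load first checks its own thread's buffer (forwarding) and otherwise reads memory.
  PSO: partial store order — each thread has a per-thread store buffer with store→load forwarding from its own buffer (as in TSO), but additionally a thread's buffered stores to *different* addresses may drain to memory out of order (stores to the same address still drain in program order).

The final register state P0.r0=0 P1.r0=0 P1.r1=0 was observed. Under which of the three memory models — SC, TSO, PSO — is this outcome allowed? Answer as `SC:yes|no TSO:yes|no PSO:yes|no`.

SC:yes TSO:yes PSO:yes

outcome vector order: (P0.r0,P1.r0,P1.r1)
[SC] allowed = {000 001 010 011 100 101 111}
[TSO] allowed = {000 001 010 011 100 101 111}
[PSO] allowed = {000 001 010 011 100 101 110 111}
target 000 ∈ {SC,TSO,PSO}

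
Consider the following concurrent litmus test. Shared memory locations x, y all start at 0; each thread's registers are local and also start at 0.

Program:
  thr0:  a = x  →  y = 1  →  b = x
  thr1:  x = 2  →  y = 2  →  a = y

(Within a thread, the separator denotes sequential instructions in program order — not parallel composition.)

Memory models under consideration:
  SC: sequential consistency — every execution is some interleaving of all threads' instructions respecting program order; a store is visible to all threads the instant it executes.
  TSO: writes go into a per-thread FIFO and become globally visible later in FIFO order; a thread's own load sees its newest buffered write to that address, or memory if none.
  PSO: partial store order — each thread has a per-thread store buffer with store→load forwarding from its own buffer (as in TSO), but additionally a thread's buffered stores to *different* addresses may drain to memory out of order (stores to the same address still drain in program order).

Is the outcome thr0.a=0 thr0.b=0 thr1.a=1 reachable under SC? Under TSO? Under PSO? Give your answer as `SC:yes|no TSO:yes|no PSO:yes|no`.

outcome vector order: (thr0.a,thr0.b,thr1.a)
[SC] allowed = {(0,0,2) (0,2,1) (0,2,2) (2,2,1) (2,2,2)}
[TSO] allowed = {(0,0,1) (0,0,2) (0,2,1) (0,2,2) (2,2,1) (2,2,2)}
[PSO] allowed = {(0,0,1) (0,0,2) (0,2,1) (0,2,2) (2,2,1) (2,2,2)}
target (0,0,1) ∈ {TSO,PSO}

SC:no TSO:yes PSO:yes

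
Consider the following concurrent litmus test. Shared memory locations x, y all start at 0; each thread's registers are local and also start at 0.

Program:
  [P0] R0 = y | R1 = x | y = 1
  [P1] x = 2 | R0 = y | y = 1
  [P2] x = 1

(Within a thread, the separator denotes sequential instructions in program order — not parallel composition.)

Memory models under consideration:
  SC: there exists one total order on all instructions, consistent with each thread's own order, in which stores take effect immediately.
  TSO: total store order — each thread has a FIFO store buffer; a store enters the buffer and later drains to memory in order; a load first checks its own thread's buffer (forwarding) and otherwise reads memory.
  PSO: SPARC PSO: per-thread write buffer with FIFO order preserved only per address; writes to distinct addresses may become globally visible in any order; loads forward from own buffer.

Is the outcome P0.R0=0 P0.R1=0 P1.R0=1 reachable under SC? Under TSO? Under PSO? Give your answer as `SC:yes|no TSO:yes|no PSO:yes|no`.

outcome vector order: (P0.R0,P0.R1,P1.R0)
[SC] allowed = {000, 001, 010, 011, 020, 021, 110, 120}
[TSO] allowed = {000, 001, 010, 011, 020, 021, 110, 120}
[PSO] allowed = {000, 001, 010, 011, 020, 021, 100, 110, 120}
target 001 ∈ {SC,TSO,PSO}

SC:yes TSO:yes PSO:yes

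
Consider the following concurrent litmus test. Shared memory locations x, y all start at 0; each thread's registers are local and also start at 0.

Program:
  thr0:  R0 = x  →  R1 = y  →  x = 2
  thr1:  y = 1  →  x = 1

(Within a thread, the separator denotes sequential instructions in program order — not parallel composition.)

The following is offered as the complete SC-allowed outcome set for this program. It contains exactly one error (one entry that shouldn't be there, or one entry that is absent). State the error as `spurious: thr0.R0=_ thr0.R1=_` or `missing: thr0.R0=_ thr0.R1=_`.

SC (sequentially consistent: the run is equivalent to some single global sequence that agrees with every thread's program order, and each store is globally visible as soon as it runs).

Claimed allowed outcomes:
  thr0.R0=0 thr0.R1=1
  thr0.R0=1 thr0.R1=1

missing: thr0.R0=0 thr0.R1=0

outcome vector order: (thr0.R0,thr0.R1)
SC: 3 outcomes — {00, 01, 11}
SC∖claimed = {00}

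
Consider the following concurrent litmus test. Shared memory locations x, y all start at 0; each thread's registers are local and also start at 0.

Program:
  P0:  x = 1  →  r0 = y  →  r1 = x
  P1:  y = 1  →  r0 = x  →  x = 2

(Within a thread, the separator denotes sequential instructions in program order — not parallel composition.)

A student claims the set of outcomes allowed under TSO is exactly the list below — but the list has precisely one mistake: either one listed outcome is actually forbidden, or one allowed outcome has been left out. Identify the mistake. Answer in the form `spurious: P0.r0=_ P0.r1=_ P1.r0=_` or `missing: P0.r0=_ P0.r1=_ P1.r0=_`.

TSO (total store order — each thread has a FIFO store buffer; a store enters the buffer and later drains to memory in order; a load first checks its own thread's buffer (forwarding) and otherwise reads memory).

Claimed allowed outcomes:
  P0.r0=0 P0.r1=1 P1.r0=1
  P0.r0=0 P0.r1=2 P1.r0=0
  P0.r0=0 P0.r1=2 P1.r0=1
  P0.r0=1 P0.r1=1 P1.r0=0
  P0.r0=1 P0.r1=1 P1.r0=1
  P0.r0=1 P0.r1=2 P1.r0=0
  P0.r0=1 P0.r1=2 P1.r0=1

missing: P0.r0=0 P0.r1=1 P1.r0=0

outcome vector order: (P0.r0,P0.r1,P1.r0)
TSO (8): (0,1,0), (0,1,1), (0,2,0), (0,2,1), (1,1,0), (1,1,1), (1,2,0), (1,2,1)
TSO∖claimed = {(0,1,0)}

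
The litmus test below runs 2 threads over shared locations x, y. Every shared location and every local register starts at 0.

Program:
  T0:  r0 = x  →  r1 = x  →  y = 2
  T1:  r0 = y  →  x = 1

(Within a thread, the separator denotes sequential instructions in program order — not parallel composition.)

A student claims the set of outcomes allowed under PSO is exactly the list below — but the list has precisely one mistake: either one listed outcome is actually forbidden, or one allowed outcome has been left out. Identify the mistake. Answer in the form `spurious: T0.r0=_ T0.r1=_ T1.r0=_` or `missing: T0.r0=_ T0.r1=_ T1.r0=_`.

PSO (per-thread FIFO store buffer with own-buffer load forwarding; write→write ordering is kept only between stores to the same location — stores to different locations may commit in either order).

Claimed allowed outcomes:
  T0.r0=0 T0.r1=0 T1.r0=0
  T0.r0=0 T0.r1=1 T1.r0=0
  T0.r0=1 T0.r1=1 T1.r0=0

outcome vector order: (T0.r0,T0.r1,T1.r0)
[PSO] allowed = {(0,0,0), (0,0,2), (0,1,0), (1,1,0)}
PSO∖claimed = {(0,0,2)}

missing: T0.r0=0 T0.r1=0 T1.r0=2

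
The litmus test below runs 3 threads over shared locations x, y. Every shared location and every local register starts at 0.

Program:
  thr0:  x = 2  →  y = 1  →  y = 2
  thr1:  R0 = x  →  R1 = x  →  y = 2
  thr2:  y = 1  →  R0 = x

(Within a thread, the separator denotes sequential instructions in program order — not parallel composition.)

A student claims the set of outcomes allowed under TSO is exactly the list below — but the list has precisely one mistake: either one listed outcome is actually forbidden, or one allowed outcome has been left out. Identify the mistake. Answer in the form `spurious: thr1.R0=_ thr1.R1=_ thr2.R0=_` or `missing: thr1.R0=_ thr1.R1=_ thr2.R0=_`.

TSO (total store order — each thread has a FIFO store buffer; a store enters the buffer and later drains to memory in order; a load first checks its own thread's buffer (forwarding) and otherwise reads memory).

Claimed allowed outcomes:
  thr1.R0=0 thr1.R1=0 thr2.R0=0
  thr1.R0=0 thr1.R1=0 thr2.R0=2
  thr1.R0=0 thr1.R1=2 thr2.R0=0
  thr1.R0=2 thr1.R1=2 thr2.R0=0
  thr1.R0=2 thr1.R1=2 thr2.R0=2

missing: thr1.R0=0 thr1.R1=2 thr2.R0=2

outcome vector order: (thr1.R0,thr1.R1,thr2.R0)
under TSO → 000 002 020 022 220 222
TSO∖claimed = {022}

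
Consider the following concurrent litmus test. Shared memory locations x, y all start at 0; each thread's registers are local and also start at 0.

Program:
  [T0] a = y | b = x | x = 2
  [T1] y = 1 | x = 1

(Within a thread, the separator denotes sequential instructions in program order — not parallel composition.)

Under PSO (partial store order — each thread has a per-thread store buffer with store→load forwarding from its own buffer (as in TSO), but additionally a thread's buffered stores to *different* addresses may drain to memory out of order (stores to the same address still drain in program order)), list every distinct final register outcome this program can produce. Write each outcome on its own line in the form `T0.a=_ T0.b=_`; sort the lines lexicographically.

outcome vector order: (T0.a,T0.b)
|PSO outcomes| = 4

T0.a=0 T0.b=0
T0.a=0 T0.b=1
T0.a=1 T0.b=0
T0.a=1 T0.b=1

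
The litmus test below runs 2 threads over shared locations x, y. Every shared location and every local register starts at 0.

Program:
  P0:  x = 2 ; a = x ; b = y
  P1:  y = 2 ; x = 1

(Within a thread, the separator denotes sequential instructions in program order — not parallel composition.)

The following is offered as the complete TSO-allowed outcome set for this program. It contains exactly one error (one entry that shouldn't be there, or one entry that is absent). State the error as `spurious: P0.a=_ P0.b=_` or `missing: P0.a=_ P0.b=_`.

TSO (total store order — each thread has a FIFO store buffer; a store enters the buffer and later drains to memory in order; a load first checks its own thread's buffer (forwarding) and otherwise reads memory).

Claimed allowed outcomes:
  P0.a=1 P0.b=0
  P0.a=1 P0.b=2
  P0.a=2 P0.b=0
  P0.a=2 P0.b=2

spurious: P0.a=1 P0.b=0

outcome vector order: (P0.a,P0.b)
TSO: 3 outcomes — {(1,2), (2,0), (2,2)}
claimed∖TSO = {(1,0)}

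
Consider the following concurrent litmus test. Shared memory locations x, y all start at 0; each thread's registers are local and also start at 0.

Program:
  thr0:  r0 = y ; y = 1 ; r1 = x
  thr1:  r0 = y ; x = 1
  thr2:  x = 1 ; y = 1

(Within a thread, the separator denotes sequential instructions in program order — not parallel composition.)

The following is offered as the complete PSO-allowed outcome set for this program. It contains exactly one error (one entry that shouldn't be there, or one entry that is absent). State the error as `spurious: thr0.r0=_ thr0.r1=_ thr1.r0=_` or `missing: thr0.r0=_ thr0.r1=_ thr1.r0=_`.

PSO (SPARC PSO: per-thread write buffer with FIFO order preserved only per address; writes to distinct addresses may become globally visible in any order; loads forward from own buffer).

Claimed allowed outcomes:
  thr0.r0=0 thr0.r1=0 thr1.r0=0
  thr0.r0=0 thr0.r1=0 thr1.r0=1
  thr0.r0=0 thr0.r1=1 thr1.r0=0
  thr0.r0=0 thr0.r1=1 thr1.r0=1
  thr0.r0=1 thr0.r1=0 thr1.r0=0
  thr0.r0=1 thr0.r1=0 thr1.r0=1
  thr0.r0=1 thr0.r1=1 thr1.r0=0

missing: thr0.r0=1 thr0.r1=1 thr1.r0=1

outcome vector order: (thr0.r0,thr0.r1,thr1.r0)
PSO: 8 outcomes — {000 001 010 011 100 101 110 111}
PSO∖claimed = {111}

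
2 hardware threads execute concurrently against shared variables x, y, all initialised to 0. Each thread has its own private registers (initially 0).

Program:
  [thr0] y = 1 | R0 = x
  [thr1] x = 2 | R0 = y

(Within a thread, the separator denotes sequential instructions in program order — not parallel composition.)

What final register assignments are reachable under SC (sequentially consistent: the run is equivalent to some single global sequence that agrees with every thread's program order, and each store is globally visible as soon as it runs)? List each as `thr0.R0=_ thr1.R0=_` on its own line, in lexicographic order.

thr0.R0=0 thr1.R0=1
thr0.R0=2 thr1.R0=0
thr0.R0=2 thr1.R0=1

outcome vector order: (thr0.R0,thr1.R0)
|SC outcomes| = 3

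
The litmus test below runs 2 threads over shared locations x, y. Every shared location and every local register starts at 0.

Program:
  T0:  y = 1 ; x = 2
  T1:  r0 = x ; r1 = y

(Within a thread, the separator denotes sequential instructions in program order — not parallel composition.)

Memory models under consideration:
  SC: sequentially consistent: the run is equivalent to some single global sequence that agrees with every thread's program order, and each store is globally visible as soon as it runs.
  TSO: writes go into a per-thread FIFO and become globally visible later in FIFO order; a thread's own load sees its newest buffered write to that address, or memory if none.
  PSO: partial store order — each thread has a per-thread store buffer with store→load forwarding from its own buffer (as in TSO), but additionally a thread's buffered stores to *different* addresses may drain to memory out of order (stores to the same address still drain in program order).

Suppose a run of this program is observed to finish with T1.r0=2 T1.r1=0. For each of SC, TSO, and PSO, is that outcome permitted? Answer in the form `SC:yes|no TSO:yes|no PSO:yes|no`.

outcome vector order: (T1.r0,T1.r1)
SC (3): 00; 01; 21
TSO (3): 00; 01; 21
PSO (4): 00; 01; 20; 21
target 20 ∈ {PSO}

SC:no TSO:no PSO:yes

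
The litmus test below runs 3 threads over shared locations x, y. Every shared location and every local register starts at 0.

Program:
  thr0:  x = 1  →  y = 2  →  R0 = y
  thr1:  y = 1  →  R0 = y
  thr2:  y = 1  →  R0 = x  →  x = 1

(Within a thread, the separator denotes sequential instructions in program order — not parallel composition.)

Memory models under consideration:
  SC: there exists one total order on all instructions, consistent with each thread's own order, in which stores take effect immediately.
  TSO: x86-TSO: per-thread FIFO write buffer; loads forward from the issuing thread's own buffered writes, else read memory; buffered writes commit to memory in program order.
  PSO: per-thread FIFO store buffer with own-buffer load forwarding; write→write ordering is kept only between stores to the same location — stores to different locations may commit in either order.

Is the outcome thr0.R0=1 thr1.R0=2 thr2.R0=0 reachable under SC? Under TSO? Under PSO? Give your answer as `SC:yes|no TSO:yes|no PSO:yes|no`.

outcome vector order: (thr0.R0,thr1.R0,thr2.R0)
SC (7): <1 1 0>, <1 1 1>, <1 2 1>, <2 1 0>, <2 1 1>, <2 2 0>, <2 2 1>
TSO (8): <1 1 0>, <1 1 1>, <1 2 0>, <1 2 1>, <2 1 0>, <2 1 1>, <2 2 0>, <2 2 1>
PSO (8): <1 1 0>, <1 1 1>, <1 2 0>, <1 2 1>, <2 1 0>, <2 1 1>, <2 2 0>, <2 2 1>
target <1 2 0> ∈ {TSO,PSO}

SC:no TSO:yes PSO:yes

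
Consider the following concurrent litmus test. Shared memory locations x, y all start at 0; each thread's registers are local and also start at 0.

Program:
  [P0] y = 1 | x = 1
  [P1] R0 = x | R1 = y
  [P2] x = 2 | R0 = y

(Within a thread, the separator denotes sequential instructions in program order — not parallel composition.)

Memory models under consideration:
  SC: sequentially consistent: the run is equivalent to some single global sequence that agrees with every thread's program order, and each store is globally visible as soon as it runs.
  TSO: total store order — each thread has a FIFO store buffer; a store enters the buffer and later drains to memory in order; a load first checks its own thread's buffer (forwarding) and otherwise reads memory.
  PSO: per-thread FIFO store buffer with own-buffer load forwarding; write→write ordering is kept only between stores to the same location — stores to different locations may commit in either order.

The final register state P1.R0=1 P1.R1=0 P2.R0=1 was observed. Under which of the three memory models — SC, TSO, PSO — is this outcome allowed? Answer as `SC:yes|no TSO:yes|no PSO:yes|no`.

SC:no TSO:no PSO:yes

outcome vector order: (P1.R0,P1.R1,P2.R0)
under SC → (0,0,0); (0,0,1); (0,1,0); (0,1,1); (1,1,0); (1,1,1); (2,0,0); (2,0,1); (2,1,0); (2,1,1)
under TSO → (0,0,0); (0,0,1); (0,1,0); (0,1,1); (1,1,0); (1,1,1); (2,0,0); (2,0,1); (2,1,0); (2,1,1)
under PSO → (0,0,0); (0,0,1); (0,1,0); (0,1,1); (1,0,0); (1,0,1); (1,1,0); (1,1,1); (2,0,0); (2,0,1); (2,1,0); (2,1,1)
target (1,0,1) ∈ {PSO}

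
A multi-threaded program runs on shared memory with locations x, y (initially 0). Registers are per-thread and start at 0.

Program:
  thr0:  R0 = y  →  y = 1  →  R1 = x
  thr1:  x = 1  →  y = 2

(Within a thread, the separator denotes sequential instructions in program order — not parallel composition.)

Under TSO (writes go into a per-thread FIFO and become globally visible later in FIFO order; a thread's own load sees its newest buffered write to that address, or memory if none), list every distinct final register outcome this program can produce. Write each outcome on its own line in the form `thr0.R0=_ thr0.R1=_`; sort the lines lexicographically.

thr0.R0=0 thr0.R1=0
thr0.R0=0 thr0.R1=1
thr0.R0=2 thr0.R1=1

outcome vector order: (thr0.R0,thr0.R1)
|TSO outcomes| = 3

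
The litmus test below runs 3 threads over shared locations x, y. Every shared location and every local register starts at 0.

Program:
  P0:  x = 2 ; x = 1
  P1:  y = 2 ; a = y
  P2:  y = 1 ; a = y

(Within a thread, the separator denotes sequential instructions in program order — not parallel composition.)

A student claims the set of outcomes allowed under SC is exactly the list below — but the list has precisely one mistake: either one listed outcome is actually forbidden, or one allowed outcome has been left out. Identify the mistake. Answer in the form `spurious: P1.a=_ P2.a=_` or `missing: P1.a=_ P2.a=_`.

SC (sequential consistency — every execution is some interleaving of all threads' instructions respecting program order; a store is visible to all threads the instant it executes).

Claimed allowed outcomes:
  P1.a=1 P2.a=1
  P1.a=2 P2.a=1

outcome vector order: (P1.a,P2.a)
[SC] allowed = {11, 21, 22}
SC∖claimed = {22}

missing: P1.a=2 P2.a=2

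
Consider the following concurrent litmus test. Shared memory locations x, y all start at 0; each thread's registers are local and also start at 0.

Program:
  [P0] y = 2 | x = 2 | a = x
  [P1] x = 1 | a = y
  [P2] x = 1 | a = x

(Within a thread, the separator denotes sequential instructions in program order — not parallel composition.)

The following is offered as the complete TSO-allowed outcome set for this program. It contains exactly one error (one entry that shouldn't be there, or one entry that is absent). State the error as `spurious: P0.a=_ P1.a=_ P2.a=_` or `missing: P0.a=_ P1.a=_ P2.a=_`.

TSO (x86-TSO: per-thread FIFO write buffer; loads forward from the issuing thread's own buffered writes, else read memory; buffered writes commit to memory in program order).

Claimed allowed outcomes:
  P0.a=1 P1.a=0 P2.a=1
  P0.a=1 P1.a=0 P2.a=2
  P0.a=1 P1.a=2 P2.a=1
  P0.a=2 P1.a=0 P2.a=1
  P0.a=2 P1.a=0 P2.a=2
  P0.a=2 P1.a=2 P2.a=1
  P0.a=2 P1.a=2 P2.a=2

outcome vector order: (P0.a,P1.a,P2.a)
TSO (8): <1 0 1>, <1 0 2>, <1 2 1>, <1 2 2>, <2 0 1>, <2 0 2>, <2 2 1>, <2 2 2>
TSO∖claimed = {<1 2 2>}

missing: P0.a=1 P1.a=2 P2.a=2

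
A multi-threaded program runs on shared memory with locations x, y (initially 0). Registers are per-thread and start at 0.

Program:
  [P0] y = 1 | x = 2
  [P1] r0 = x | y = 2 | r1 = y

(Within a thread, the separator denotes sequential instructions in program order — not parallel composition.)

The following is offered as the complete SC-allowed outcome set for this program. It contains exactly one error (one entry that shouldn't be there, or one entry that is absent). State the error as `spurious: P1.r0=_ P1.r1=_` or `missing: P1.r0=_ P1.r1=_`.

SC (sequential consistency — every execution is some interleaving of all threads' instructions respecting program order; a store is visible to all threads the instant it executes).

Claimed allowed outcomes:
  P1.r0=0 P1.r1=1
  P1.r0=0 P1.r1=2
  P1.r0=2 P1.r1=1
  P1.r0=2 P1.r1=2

outcome vector order: (P1.r0,P1.r1)
SC (3): 01; 02; 22
claimed∖SC = {21}

spurious: P1.r0=2 P1.r1=1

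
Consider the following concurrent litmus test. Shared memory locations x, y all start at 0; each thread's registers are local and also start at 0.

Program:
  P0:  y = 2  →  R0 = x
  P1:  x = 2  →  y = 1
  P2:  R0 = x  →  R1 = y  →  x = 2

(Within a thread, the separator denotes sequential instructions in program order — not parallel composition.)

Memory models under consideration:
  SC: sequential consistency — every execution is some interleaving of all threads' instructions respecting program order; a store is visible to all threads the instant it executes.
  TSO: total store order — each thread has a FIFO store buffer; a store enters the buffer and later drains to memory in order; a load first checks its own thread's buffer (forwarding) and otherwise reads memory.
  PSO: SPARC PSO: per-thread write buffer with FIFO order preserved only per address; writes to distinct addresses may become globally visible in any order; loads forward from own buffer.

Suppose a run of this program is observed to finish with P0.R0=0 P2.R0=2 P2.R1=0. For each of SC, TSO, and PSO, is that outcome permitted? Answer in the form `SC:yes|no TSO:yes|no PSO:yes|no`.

SC:no TSO:yes PSO:yes

outcome vector order: (P0.R0,P2.R0,P2.R1)
under SC → (0,0,0) (0,0,1) (0,0,2) (0,2,1) (0,2,2) (2,0,0) (2,0,1) (2,0,2) (2,2,0) (2,2,1) (2,2,2)
under TSO → (0,0,0) (0,0,1) (0,0,2) (0,2,0) (0,2,1) (0,2,2) (2,0,0) (2,0,1) (2,0,2) (2,2,0) (2,2,1) (2,2,2)
under PSO → (0,0,0) (0,0,1) (0,0,2) (0,2,0) (0,2,1) (0,2,2) (2,0,0) (2,0,1) (2,0,2) (2,2,0) (2,2,1) (2,2,2)
target (0,2,0) ∈ {TSO,PSO}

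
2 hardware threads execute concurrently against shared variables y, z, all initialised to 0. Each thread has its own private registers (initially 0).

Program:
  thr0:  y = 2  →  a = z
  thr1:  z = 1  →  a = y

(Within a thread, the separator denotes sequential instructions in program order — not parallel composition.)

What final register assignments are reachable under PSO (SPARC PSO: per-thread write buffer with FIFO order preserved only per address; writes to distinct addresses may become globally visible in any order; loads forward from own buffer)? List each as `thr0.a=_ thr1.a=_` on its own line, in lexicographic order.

outcome vector order: (thr0.a,thr1.a)
|PSO outcomes| = 4

thr0.a=0 thr1.a=0
thr0.a=0 thr1.a=2
thr0.a=1 thr1.a=0
thr0.a=1 thr1.a=2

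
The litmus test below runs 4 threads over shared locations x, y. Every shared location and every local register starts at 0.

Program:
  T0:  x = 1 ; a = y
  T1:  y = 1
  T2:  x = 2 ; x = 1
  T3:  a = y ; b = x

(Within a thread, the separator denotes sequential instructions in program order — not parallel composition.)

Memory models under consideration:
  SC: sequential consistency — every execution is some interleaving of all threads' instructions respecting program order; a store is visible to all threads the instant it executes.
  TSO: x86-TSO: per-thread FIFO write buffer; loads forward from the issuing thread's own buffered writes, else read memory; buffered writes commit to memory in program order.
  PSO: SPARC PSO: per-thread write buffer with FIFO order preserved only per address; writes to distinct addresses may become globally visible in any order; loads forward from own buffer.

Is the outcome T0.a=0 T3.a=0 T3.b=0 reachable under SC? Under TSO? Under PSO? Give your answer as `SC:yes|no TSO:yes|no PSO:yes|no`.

outcome vector order: (T0.a,T3.a,T3.b)
SC (11): <0 0 0>; <0 0 1>; <0 0 2>; <0 1 1>; <0 1 2>; <1 0 0>; <1 0 1>; <1 0 2>; <1 1 0>; <1 1 1>; <1 1 2>
TSO (12): <0 0 0>; <0 0 1>; <0 0 2>; <0 1 0>; <0 1 1>; <0 1 2>; <1 0 0>; <1 0 1>; <1 0 2>; <1 1 0>; <1 1 1>; <1 1 2>
PSO (12): <0 0 0>; <0 0 1>; <0 0 2>; <0 1 0>; <0 1 1>; <0 1 2>; <1 0 0>; <1 0 1>; <1 0 2>; <1 1 0>; <1 1 1>; <1 1 2>
target <0 0 0> ∈ {SC,TSO,PSO}

SC:yes TSO:yes PSO:yes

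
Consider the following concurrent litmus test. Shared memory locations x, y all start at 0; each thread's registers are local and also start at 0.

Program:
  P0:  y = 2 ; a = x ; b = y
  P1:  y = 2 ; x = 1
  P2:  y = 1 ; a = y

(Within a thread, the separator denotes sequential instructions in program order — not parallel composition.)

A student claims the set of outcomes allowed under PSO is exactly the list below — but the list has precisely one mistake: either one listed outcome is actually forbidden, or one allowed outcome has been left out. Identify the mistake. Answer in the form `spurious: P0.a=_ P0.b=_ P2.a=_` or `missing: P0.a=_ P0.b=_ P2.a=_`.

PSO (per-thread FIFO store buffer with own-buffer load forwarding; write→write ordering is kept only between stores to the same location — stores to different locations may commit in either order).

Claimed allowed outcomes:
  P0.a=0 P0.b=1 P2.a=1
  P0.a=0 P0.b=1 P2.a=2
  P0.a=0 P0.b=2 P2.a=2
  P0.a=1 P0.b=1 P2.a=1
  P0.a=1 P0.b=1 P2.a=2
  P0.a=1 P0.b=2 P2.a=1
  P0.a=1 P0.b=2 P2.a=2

outcome vector order: (P0.a,P0.b,P2.a)
PSO (8): <0 1 1>; <0 1 2>; <0 2 1>; <0 2 2>; <1 1 1>; <1 1 2>; <1 2 1>; <1 2 2>
PSO∖claimed = {<0 2 1>}

missing: P0.a=0 P0.b=2 P2.a=1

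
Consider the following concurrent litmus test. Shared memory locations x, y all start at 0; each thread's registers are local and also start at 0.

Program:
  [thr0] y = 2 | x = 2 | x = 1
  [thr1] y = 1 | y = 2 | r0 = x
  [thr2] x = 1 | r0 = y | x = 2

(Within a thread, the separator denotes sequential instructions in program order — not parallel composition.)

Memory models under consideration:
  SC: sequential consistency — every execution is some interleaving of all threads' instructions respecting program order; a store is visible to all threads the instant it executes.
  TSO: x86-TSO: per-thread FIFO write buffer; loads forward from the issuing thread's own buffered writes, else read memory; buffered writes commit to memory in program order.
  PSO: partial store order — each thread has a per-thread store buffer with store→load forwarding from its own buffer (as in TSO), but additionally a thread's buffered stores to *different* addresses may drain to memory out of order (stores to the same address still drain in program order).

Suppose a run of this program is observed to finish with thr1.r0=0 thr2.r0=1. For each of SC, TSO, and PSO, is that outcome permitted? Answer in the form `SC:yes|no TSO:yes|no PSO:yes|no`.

SC:no TSO:yes PSO:yes

outcome vector order: (thr1.r0,thr2.r0)
SC: 7 outcomes — {<0 2>; <1 0>; <1 1>; <1 2>; <2 0>; <2 1>; <2 2>}
TSO: 9 outcomes — {<0 0>; <0 1>; <0 2>; <1 0>; <1 1>; <1 2>; <2 0>; <2 1>; <2 2>}
PSO: 9 outcomes — {<0 0>; <0 1>; <0 2>; <1 0>; <1 1>; <1 2>; <2 0>; <2 1>; <2 2>}
target <0 1> ∈ {TSO,PSO}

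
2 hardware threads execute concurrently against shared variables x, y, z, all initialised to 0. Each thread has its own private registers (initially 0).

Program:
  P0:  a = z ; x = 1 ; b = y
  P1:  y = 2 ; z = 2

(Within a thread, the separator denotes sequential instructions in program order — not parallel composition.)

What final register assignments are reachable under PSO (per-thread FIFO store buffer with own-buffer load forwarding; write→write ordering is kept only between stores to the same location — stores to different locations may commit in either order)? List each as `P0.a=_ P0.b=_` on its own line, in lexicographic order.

outcome vector order: (P0.a,P0.b)
|PSO outcomes| = 4

P0.a=0 P0.b=0
P0.a=0 P0.b=2
P0.a=2 P0.b=0
P0.a=2 P0.b=2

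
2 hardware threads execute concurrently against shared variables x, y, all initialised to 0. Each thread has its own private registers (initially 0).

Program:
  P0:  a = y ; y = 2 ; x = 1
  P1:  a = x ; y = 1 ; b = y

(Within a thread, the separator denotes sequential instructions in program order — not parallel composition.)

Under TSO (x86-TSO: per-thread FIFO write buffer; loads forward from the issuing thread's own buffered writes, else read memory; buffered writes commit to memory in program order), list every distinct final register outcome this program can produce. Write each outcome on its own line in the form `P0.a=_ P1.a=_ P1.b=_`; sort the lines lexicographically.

outcome vector order: (P0.a,P1.a,P1.b)
|TSO outcomes| = 5

P0.a=0 P1.a=0 P1.b=1
P0.a=0 P1.a=0 P1.b=2
P0.a=0 P1.a=1 P1.b=1
P0.a=1 P1.a=0 P1.b=1
P0.a=1 P1.a=0 P1.b=2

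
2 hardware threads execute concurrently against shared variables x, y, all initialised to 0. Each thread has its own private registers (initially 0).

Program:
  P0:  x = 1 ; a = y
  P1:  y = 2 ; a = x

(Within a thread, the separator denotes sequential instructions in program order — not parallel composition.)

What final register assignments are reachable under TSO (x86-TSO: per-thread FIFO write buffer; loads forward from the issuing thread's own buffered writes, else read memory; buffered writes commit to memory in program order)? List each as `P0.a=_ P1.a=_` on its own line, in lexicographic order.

outcome vector order: (P0.a,P1.a)
|TSO outcomes| = 4

P0.a=0 P1.a=0
P0.a=0 P1.a=1
P0.a=2 P1.a=0
P0.a=2 P1.a=1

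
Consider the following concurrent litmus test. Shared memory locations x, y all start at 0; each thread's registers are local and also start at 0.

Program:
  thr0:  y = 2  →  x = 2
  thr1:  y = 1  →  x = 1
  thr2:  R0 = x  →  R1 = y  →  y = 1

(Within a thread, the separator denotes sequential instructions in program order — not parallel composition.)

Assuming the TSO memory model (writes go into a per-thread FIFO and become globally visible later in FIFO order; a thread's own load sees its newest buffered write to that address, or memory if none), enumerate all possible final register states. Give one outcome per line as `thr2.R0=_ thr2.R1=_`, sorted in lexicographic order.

thr2.R0=0 thr2.R1=0
thr2.R0=0 thr2.R1=1
thr2.R0=0 thr2.R1=2
thr2.R0=1 thr2.R1=1
thr2.R0=1 thr2.R1=2
thr2.R0=2 thr2.R1=1
thr2.R0=2 thr2.R1=2

outcome vector order: (thr2.R0,thr2.R1)
|TSO outcomes| = 7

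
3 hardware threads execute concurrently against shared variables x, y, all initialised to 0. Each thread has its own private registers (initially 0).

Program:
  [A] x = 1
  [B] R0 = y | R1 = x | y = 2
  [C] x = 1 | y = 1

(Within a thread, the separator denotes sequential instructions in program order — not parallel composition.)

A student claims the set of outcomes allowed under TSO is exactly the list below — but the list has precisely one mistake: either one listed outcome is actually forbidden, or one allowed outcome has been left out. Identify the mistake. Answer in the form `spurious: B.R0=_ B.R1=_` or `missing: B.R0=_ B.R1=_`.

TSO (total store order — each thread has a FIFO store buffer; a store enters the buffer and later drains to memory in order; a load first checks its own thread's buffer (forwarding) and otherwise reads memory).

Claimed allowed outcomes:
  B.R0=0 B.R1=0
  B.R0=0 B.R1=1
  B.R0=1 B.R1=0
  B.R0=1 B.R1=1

spurious: B.R0=1 B.R1=0

outcome vector order: (B.R0,B.R1)
TSO (3): 0/0, 0/1, 1/1
claimed∖TSO = {1/0}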